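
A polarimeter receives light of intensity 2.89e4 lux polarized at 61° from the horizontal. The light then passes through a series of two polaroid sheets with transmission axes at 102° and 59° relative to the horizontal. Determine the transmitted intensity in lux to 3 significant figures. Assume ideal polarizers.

By Malus's law, I₁ = 2.89e4 lux · cos²(41°) = 1.646e+04 lux.
I₂ = I₁ · cos²(43°) = 1.646e+04 · 0.5349 = 8805 lux.

I ≈ 8800 lux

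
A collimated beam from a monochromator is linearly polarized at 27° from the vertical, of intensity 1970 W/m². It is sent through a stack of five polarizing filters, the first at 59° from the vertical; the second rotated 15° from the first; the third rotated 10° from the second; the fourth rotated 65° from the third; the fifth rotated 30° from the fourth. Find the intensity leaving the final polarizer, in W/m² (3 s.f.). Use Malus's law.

By Malus's law, I₁ = 1970 W/m² · cos²(32°) = 1417 W/m².
I₂ = I₁ · cos²(15°) = 1417 · 0.933 = 1322 W/m².
I₃ = I₂ · cos²(10°) = 1322 · 0.9698 = 1282 W/m².
I₄ = I₃ · cos²(65°) = 1282 · 0.1786 = 229 W/m².
I₅ = I₄ · cos²(30°) = 229 · 0.75 = 171.7 W/m².

I ≈ 172 W/m²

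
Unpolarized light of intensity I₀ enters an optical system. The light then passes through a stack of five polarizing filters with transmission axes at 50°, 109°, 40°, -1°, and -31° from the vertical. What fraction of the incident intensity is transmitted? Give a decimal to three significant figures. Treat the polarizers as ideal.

Unpolarized light through the first polarizer → I₁ = ½ I₀, now polarized at 50°.
I₂ = I₁ cos²(109° − 50°) = 0.5 I₀ · cos²(59°) = 0.1326 I₀.
I₃ = I₂ cos²(40° − 109°) = 0.1326 I₀ · cos²(69°) = 0.01703 I₀.
I₄ = I₃ cos²(-1° − 40°) = 0.01703 I₀ · cos²(41°) = 0.009702 I₀.
I₅ = I₄ cos²(-31° + 1°) = 0.009702 I₀ · cos²(30°) = 0.007277 I₀.
Transmitted fraction = 0.007277.

≈ 0.00728 I₀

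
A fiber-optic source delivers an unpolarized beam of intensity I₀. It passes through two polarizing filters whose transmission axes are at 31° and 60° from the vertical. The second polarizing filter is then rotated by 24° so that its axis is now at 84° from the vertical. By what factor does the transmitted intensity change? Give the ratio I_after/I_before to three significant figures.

Before rotation:
Unpolarized light through the first polarizer → I₁ = ½ I₀, now polarized at 31°.
I₂ = I₁ cos²(60° − 31°) = 0.5 I₀ · cos²(29°) = 0.3825 I₀.
After rotation:
Unpolarized light through the first polarizer → I₁ = ½ I₀, now polarized at 31°.
I₂ = I₁ cos²(84° − 31°) = 0.5 I₀ · cos²(53°) = 0.1811 I₀.
Ratio = 0.1811 / 0.3825 = 0.4735.

I_new/I_old ≈ 0.473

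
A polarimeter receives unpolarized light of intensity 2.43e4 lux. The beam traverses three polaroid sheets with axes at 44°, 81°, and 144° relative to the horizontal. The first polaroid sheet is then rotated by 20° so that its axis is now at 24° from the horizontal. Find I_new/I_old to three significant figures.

I_new/I_old ≈ 0.465

Before rotation:
Unpolarized light through the first polarizer → I₁ = ½ I₀, now polarized at 44°.
I₂ = I₁ cos²(81° − 44°) = 0.5 I₀ · cos²(37°) = 0.3189 I₀.
I₃ = I₂ cos²(144° − 81°) = 0.3189 I₀ · cos²(63°) = 0.06573 I₀.
After rotation:
Unpolarized light through the first polarizer → I₁ = ½ I₀, now polarized at 24°.
I₂ = I₁ cos²(81° − 24°) = 0.5 I₀ · cos²(57°) = 0.1483 I₀.
I₃ = I₂ cos²(144° − 81°) = 0.1483 I₀ · cos²(63°) = 0.03057 I₀.
Ratio = 0.03057 / 0.06573 = 0.4651.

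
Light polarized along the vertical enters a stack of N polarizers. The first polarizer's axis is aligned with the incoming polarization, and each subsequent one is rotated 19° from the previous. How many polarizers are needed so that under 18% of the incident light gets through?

N = 17

First polarizer is aligned with the polarization: full transmission.
Each further stage multiplies by cos²(19°) = 0.894.
After N polarizers: T = 0.894^(N−1). Require T < 0.18 ⇒ N−1 > ln(0.18)/ln(0.894) = 15.30, so N−1 ≥ 16 and N = 17.
Check: N=17 gives T = 0.1665 < 0.18; N=16 gives T = 0.1863.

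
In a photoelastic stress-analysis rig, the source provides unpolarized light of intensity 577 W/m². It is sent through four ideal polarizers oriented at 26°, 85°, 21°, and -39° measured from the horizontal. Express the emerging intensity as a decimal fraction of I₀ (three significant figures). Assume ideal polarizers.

Unpolarized light through the first polarizer → I₁ = 577 W/m²/2 = 288.5 W/m², polarized at 26°.
I₂ = I₁ · cos²(59°) = 288.5 · 0.2653 = 76.53 W/m².
I₃ = I₂ · cos²(64°) = 76.53 · 0.1922 = 14.71 W/m².
I₄ = I₃ · cos²(60°) = 14.71 · 0.25 = 3.677 W/m².
Transmitted fraction = 0.006372.

I/I₀ ≈ 0.00637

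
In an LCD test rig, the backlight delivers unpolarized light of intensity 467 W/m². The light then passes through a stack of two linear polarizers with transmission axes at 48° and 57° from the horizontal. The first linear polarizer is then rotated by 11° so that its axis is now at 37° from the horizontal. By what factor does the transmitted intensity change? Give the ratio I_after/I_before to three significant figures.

I_new/I_old ≈ 0.905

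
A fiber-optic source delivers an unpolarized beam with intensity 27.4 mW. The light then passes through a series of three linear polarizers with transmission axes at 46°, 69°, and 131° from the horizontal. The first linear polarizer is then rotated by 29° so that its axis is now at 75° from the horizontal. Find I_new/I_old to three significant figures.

I_new/I_old ≈ 1.17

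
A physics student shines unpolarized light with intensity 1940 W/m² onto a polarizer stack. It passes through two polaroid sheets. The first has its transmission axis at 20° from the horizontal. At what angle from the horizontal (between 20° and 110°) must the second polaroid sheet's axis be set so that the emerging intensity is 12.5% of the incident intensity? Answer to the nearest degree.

θ ≈ 80°

Unpolarized light through the first polarizer → I₁ = ½ I₀, now polarized at 20°.
Need I₂/I₀ = 0.125, so cos²(θ − 20°) = 0.125 / 0.5 = 0.25.
θ − 20° = arccos(√0.25) = 60.0°, giving θ ≈ 20 + 60.0 = 80.0°.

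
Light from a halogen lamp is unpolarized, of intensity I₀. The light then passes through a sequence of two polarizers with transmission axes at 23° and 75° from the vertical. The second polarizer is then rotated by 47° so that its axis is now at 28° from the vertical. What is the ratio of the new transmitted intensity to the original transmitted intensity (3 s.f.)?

Before rotation:
Unpolarized light through the first polarizer → I₁ = ½ I₀, now polarized at 23°.
I₂ = I₁ cos²(75° − 23°) = 0.5 I₀ · cos²(52°) = 0.1895 I₀.
After rotation:
Unpolarized light through the first polarizer → I₁ = ½ I₀, now polarized at 23°.
I₂ = I₁ cos²(28° − 23°) = 0.5 I₀ · cos²(5°) = 0.4962 I₀.
Ratio = 0.4962 / 0.1895 = 2.618.

I_new/I_old ≈ 2.62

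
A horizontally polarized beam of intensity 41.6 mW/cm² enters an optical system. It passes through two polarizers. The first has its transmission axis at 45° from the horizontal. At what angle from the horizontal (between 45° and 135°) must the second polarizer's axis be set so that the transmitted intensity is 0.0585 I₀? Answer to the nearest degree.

I₁ = I₀ cos²(45° − 0°) = I₀ cos²(45°) = 0.5 I₀.
Need I₂/I₀ = 0.0585, so cos²(θ − 45°) = 0.0585 / 0.5 = 0.117.
θ − 45° = arccos(√0.117) = 70.0°, giving θ ≈ 45 + 70.0 = 115.0°.

θ ≈ 115°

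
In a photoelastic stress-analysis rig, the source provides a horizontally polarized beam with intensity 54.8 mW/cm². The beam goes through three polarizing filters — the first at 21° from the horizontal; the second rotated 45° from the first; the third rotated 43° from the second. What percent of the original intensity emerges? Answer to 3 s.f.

I₁ = 54.8 mW/cm² · cos²(21°) = 47.76 mW/cm².
I₂ = I₁ · cos²(45°) = 47.76 · 0.5 = 23.88 mW/cm².
I₃ = I₂ · cos²(43°) = 23.88 · 0.5349 = 12.77 mW/cm².
That is 23.31% of the incident intensity.

≈ 23.3%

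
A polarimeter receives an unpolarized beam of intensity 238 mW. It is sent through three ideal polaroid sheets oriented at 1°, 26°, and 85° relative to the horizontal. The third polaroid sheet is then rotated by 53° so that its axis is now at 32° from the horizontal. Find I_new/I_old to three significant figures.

I_new/I_old ≈ 3.73

Before rotation:
Unpolarized light through the first polarizer → I₁ = ½ I₀, now polarized at 1°.
I₂ = I₁ cos²(26° − 1°) = 0.5 I₀ · cos²(25°) = 0.4107 I₀.
I₃ = I₂ cos²(85° − 26°) = 0.4107 I₀ · cos²(59°) = 0.1089 I₀.
After rotation:
Unpolarized light through the first polarizer → I₁ = ½ I₀, now polarized at 1°.
I₂ = I₁ cos²(26° − 1°) = 0.5 I₀ · cos²(25°) = 0.4107 I₀.
I₃ = I₂ cos²(32° − 26°) = 0.4107 I₀ · cos²(6°) = 0.4062 I₀.
Ratio = 0.4062 / 0.1089 = 3.729.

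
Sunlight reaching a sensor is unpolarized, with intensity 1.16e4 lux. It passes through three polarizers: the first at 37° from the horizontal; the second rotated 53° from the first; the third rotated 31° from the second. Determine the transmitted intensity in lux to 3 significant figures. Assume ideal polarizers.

I ≈ 1540 lux

Unpolarized light through the first polarizer → I₁ = 1.16e4 lux/2 = 5800 lux, polarized at 37°.
I₂ = I₁ · cos²(53°) = 5800 · 0.3622 = 2101 lux.
I₃ = I₂ · cos²(31°) = 2101 · 0.7347 = 1543 lux.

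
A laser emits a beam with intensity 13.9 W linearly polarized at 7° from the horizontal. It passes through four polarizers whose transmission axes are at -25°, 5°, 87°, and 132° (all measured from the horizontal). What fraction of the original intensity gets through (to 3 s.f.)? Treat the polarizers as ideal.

I/I₀ ≈ 0.00522

By Malus's law, I₁ = 13.9 W · cos²(32°) = 9.997 W.
I₂ = I₁ · cos²(30°) = 9.997 · 0.75 = 7.498 W.
I₃ = I₂ · cos²(82°) = 7.498 · 0.01937 = 0.1452 W.
I₄ = I₃ · cos²(45°) = 0.1452 · 0.5 = 0.07261 W.
Transmitted fraction = 0.005224.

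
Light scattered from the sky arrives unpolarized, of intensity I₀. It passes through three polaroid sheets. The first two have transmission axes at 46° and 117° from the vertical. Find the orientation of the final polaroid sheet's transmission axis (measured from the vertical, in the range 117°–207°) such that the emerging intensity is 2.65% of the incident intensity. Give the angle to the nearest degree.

Unpolarized light through the first polarizer → I₁ = ½ I₀, now polarized at 46°.
I₂ = I₁ cos²(117° − 46°) = 0.5 I₀ · cos²(71°) = 0.053 I₀.
Need I₃/I₀ = 0.0265, so cos²(θ − 117°) = 0.0265 / 0.053 = 0.5.
θ − 117° = arccos(√0.5) = 45.0°, giving θ ≈ 117 + 45.0 = 162.0°.

θ ≈ 162°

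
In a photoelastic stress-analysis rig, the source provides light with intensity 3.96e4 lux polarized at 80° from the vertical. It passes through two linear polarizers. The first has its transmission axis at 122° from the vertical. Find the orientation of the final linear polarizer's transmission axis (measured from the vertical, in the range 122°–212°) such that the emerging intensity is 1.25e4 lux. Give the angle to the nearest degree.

θ ≈ 163°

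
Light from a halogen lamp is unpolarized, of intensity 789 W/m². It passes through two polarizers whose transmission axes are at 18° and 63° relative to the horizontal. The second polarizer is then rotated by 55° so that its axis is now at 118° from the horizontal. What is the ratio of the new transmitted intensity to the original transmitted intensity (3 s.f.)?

I_new/I_old ≈ 0.0603

Before rotation:
Unpolarized light through the first polarizer → I₁ = ½ I₀, now polarized at 18°.
I₂ = I₁ cos²(63° − 18°) = 0.5 I₀ · cos²(45°) = 0.25 I₀.
After rotation:
Unpolarized light through the first polarizer → I₁ = ½ I₀, now polarized at 18°.
Angle between axes 1 and 2: 80°. I₂ = 0.5 I₀ · cos²(80°) = 0.01508 I₀.
Ratio = 0.01508 / 0.25 = 0.06031.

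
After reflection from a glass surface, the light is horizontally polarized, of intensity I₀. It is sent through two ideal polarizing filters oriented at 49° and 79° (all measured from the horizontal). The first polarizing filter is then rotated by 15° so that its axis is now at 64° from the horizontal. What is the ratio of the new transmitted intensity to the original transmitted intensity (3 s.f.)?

Before rotation:
By Malus's law, I₁ = I₀ cos²(49° − 0°) = I₀ cos²(49°) = 0.4304 I₀.
I₂ = I₁ cos²(79° − 49°) = 0.4304 I₀ · cos²(30°) = 0.3228 I₀.
After rotation:
I₁ = I₀ cos²(64° − 0°) = I₀ cos²(64°) = 0.1922 I₀.
I₂ = I₁ cos²(79° − 64°) = 0.1922 I₀ · cos²(15°) = 0.1793 I₀.
Ratio = 0.1793 / 0.3228 = 0.5554.

I_new/I_old ≈ 0.555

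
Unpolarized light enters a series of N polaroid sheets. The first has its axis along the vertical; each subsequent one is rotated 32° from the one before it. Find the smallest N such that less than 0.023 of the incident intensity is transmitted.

N = 11

First polarizer halves the unpolarized light: factor 1/2.
Each further stage multiplies by cos²(32°) = 0.7192.
After N polarizers: T = 0.5·0.7192^(N−1). Require T < 0.023 ⇒ N−1 > ln(0.023/0.5)/ln(0.7192) = 9.34, so N−1 ≥ 10 and N = 11.
Check: N=11 gives T = 0.01851 < 0.023; N=10 gives T = 0.02574.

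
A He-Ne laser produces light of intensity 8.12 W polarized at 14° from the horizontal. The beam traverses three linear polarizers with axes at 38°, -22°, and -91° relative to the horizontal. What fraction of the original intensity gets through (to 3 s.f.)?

I₁ = 8.12 W · cos²(24°) = 6.777 W.
I₂ = I₁ · cos²(60°) = 6.777 · 0.25 = 1.694 W.
I₃ = I₂ · cos²(69°) = 1.694 · 0.1284 = 0.2176 W.
Transmitted fraction = 0.0268.

I/I₀ ≈ 0.0268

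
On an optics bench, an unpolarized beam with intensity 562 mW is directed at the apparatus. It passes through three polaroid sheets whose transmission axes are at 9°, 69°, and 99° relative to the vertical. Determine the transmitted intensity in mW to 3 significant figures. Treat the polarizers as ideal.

Unpolarized light through the first polarizer → I₁ = 562 mW/2 = 281 mW, polarized at 9°.
I₂ = I₁ · cos²(60°) = 281 · 0.25 = 70.25 mW.
I₃ = I₂ · cos²(30°) = 70.25 · 0.75 = 52.69 mW.

I ≈ 52.7 mW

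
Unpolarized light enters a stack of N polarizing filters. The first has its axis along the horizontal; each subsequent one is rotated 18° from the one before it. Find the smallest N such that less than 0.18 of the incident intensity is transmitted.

N = 12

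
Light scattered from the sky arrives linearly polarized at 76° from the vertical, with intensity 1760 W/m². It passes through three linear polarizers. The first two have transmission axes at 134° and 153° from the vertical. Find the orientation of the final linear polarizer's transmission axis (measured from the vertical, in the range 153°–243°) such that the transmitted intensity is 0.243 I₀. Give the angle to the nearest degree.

θ ≈ 163°

By Malus's law, I₁ = I₀ cos²(134° − 76°) = I₀ cos²(58°) = 0.2808 I₀.
I₂ = I₁ cos²(153° − 134°) = 0.2808 I₀ · cos²(19°) = 0.251 I₀.
Need I₃/I₀ = 0.243, so cos²(θ − 153°) = 0.243 / 0.251 = 0.9679.
θ − 153° = arccos(√0.9679) = 10.3°, giving θ ≈ 153 + 10.3 = 163.3°.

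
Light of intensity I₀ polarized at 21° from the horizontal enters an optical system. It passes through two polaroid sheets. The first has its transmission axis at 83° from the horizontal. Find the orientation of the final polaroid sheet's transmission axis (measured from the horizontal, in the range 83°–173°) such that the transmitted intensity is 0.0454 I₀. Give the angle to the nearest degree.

By Malus's law, I₁ = I₀ cos²(83° − 21°) = I₀ cos²(62°) = 0.2204 I₀.
Need I₂/I₀ = 0.0454, so cos²(θ − 83°) = 0.0454 / 0.2204 = 0.206.
θ − 83° = arccos(√0.206) = 63.0°, giving θ ≈ 83 + 63.0 = 146.0°.

θ ≈ 146°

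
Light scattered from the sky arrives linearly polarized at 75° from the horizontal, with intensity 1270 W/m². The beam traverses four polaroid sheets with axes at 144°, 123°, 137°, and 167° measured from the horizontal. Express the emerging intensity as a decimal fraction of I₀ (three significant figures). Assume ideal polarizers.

I/I₀ ≈ 0.0790

I₁ = 1270 W/m² · cos²(69°) = 163.1 W/m².
I₂ = I₁ · cos²(21°) = 163.1 · 0.8716 = 142.2 W/m².
I₃ = I₂ · cos²(14°) = 142.2 · 0.9415 = 133.8 W/m².
I₄ = I₃ · cos²(30°) = 133.8 · 0.75 = 100.4 W/m².
Transmitted fraction = 0.07904.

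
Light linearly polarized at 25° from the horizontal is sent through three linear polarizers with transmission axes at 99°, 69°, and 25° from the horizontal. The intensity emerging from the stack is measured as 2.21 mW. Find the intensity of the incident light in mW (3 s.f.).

By Malus's law, I₁ = I₀ cos²(99° − 25°) = I₀ cos²(74°) = 0.07598 I₀.
I₂ = I₁ cos²(69° − 99°) = 0.07598 I₀ · cos²(30°) = 0.05698 I₀.
I₃ = I₂ cos²(25° − 69°) = 0.05698 I₀ · cos²(44°) = 0.02949 I₀.
So 2.21 mW = 0.02949 I₀, giving I₀ = 2.21/0.02949 = 74.95 mW.

I₀ ≈ 75.0 mW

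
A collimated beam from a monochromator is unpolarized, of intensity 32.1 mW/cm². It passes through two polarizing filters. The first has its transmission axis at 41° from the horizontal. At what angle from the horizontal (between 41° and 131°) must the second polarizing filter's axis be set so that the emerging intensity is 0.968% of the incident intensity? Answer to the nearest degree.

θ ≈ 123°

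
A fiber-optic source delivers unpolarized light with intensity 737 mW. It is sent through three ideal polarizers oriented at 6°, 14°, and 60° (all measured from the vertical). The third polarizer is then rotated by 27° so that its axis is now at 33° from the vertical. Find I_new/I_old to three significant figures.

I_new/I_old ≈ 1.85

Before rotation:
Unpolarized light through the first polarizer → I₁ = ½ I₀, now polarized at 6°.
I₂ = I₁ cos²(14° − 6°) = 0.5 I₀ · cos²(8°) = 0.4903 I₀.
I₃ = I₂ cos²(60° − 14°) = 0.4903 I₀ · cos²(46°) = 0.2366 I₀.
After rotation:
Unpolarized light through the first polarizer → I₁ = ½ I₀, now polarized at 6°.
I₂ = I₁ cos²(14° − 6°) = 0.5 I₀ · cos²(8°) = 0.4903 I₀.
I₃ = I₂ cos²(33° − 14°) = 0.4903 I₀ · cos²(19°) = 0.4383 I₀.
Ratio = 0.4383 / 0.2366 = 1.853.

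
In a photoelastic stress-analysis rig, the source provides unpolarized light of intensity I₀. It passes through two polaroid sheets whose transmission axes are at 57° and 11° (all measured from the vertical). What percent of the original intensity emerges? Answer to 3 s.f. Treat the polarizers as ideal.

≈ 24.1%

Unpolarized light through the first polarizer → I₁ = ½ I₀, now polarized at 57°.
I₂ = I₁ cos²(11° − 57°) = 0.5 I₀ · cos²(46°) = 0.2413 I₀.
That is 24.13% of the incident intensity.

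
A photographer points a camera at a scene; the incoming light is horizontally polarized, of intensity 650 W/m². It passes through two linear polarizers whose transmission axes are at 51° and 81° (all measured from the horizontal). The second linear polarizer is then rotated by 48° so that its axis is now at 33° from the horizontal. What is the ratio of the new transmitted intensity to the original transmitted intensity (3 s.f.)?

I_new/I_old ≈ 1.21

Before rotation:
By Malus's law, I₁ = I₀ cos²(51° − 0°) = I₀ cos²(51°) = 0.396 I₀.
I₂ = I₁ cos²(81° − 51°) = 0.396 I₀ · cos²(30°) = 0.297 I₀.
After rotation:
I₁ = I₀ cos²(51° − 0°) = I₀ cos²(51°) = 0.396 I₀.
I₂ = I₁ cos²(33° − 51°) = 0.396 I₀ · cos²(18°) = 0.3582 I₀.
Ratio = 0.3582 / 0.297 = 1.206.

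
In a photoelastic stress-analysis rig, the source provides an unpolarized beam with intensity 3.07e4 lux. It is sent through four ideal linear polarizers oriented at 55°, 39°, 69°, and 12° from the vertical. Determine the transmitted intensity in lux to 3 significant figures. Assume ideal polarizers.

I ≈ 3160 lux

Unpolarized light through the first polarizer → I₁ = 3.07e4 lux/2 = 1.535e+04 lux, polarized at 55°.
I₂ = I₁ · cos²(16°) = 1.535e+04 · 0.924 = 1.418e+04 lux.
I₃ = I₂ · cos²(30°) = 1.418e+04 · 0.75 = 1.064e+04 lux.
I₄ = I₃ · cos²(57°) = 1.064e+04 · 0.2966 = 3156 lux.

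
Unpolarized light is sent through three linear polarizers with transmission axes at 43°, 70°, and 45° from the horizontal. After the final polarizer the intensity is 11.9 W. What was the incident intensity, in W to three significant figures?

Unpolarized light through the first polarizer → I₁ = ½ I₀, now polarized at 43°.
I₂ = I₁ cos²(70° − 43°) = 0.5 I₀ · cos²(27°) = 0.3969 I₀.
I₃ = I₂ cos²(45° − 70°) = 0.3969 I₀ · cos²(25°) = 0.326 I₀.
So 11.9 W = 0.326 I₀, giving I₀ = 11.9/0.326 = 36.5 W.

I₀ ≈ 36.5 W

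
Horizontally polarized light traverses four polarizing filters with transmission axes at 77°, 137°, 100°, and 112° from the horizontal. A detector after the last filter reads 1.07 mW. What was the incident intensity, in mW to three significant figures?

I₀ ≈ 139 mW

By Malus's law, I₁ = I₀ cos²(77° − 0°) = I₀ cos²(77°) = 0.0506 I₀.
I₂ = I₁ cos²(137° − 77°) = 0.0506 I₀ · cos²(60°) = 0.01265 I₀.
I₃ = I₂ cos²(100° − 137°) = 0.01265 I₀ · cos²(37°) = 0.008069 I₀.
I₄ = I₃ cos²(112° − 100°) = 0.008069 I₀ · cos²(12°) = 0.00772 I₀.
So 1.07 mW = 0.00772 I₀, giving I₀ = 1.07/0.00772 = 138.6 mW.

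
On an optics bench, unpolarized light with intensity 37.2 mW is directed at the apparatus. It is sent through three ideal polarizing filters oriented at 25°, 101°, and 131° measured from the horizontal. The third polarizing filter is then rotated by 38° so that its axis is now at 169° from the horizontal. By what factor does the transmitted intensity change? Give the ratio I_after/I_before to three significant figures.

Before rotation:
Unpolarized light through the first polarizer → I₁ = ½ I₀, now polarized at 25°.
I₂ = I₁ cos²(101° − 25°) = 0.5 I₀ · cos²(76°) = 0.02926 I₀.
I₃ = I₂ cos²(131° − 101°) = 0.02926 I₀ · cos²(30°) = 0.02195 I₀.
After rotation:
Unpolarized light through the first polarizer → I₁ = ½ I₀, now polarized at 25°.
I₂ = I₁ cos²(101° − 25°) = 0.5 I₀ · cos²(76°) = 0.02926 I₀.
I₃ = I₂ cos²(169° − 101°) = 0.02926 I₀ · cos²(68°) = 0.004106 I₀.
Ratio = 0.004106 / 0.02195 = 0.1871.

I_new/I_old ≈ 0.187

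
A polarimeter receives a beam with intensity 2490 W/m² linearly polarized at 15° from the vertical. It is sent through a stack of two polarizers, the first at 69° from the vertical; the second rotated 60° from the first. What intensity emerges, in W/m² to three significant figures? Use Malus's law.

By Malus's law, I₁ = 2490 W/m² · cos²(54°) = 860.3 W/m².
I₂ = I₁ · cos²(60°) = 860.3 · 0.25 = 215.1 W/m².

I ≈ 215 W/m²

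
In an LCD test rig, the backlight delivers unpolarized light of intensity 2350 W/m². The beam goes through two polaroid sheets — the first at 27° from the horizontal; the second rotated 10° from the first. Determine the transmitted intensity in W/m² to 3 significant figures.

I ≈ 1140 W/m²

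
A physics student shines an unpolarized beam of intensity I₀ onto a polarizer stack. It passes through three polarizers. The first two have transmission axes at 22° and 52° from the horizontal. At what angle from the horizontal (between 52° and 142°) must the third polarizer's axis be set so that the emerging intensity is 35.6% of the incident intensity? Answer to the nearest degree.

θ ≈ 65°

Unpolarized light through the first polarizer → I₁ = ½ I₀, now polarized at 22°.
I₂ = I₁ cos²(52° − 22°) = 0.5 I₀ · cos²(30°) = 0.375 I₀.
Need I₃/I₀ = 0.356, so cos²(θ − 52°) = 0.356 / 0.375 = 0.9493.
θ − 52° = arccos(√0.9493) = 13.0°, giving θ ≈ 52 + 13.0 = 65.0°.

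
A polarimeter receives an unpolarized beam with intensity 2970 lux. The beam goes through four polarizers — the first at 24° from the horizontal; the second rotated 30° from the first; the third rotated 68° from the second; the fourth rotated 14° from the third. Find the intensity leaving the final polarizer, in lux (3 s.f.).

I ≈ 147 lux

Unpolarized light through the first polarizer → I₁ = 2970 lux/2 = 1485 lux, polarized at 24°.
I₂ = I₁ · cos²(30°) = 1485 · 0.75 = 1114 lux.
I₃ = I₂ · cos²(68°) = 1114 · 0.1403 = 156.3 lux.
I₄ = I₃ · cos²(14°) = 156.3 · 0.9415 = 147.1 lux.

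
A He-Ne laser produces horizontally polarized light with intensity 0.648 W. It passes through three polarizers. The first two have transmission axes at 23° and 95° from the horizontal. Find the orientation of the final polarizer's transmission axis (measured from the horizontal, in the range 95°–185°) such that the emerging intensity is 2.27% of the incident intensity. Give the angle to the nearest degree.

θ ≈ 153°

By Malus's law, I₁ = I₀ cos²(23° − 0°) = I₀ cos²(23°) = 0.8473 I₀.
I₂ = I₁ cos²(95° − 23°) = 0.8473 I₀ · cos²(72°) = 0.08091 I₀.
Need I₃/I₀ = 0.0227, so cos²(θ − 95°) = 0.0227 / 0.08091 = 0.2805.
θ − 95° = arccos(√0.2805) = 58.0°, giving θ ≈ 95 + 58.0 = 153.0°.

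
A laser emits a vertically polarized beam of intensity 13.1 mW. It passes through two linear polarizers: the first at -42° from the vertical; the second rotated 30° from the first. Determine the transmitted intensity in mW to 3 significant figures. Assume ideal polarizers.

I ≈ 5.43 mW

By Malus's law, I₁ = 13.1 mW · cos²(42°) = 7.235 mW.
I₂ = I₁ · cos²(30°) = 7.235 · 0.75 = 5.426 mW.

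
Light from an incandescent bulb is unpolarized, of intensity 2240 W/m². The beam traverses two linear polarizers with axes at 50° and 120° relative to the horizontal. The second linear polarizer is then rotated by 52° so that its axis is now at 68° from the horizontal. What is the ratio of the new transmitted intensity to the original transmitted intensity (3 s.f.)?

I_new/I_old ≈ 7.73

Before rotation:
Unpolarized light through the first polarizer → I₁ = ½ I₀, now polarized at 50°.
I₂ = I₁ cos²(120° − 50°) = 0.5 I₀ · cos²(70°) = 0.05849 I₀.
After rotation:
Unpolarized light through the first polarizer → I₁ = ½ I₀, now polarized at 50°.
I₂ = I₁ cos²(68° − 50°) = 0.5 I₀ · cos²(18°) = 0.4523 I₀.
Ratio = 0.4523 / 0.05849 = 7.732.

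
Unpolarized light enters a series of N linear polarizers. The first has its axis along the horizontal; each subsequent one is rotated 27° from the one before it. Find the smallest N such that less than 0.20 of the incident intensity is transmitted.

N = 5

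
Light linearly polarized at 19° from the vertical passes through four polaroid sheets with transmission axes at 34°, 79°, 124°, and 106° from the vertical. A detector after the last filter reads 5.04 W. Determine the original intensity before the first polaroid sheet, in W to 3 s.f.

I₀ ≈ 23.9 W

I₁ = I₀ cos²(34° − 19°) = I₀ cos²(15°) = 0.933 I₀.
I₂ = I₁ cos²(79° − 34°) = 0.933 I₀ · cos²(45°) = 0.4665 I₀.
I₃ = I₂ cos²(124° − 79°) = 0.4665 I₀ · cos²(45°) = 0.2333 I₀.
I₄ = I₃ cos²(106° − 124°) = 0.2333 I₀ · cos²(18°) = 0.211 I₀.
So 5.04 W = 0.211 I₀, giving I₀ = 5.04/0.211 = 23.89 W.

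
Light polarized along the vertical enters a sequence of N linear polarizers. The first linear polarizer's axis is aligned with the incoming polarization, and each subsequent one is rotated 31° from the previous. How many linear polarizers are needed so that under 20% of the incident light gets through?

First polarizer is aligned with the polarization: full transmission.
Each further stage multiplies by cos²(31°) = 0.7347.
After N polarizers: T = 0.7347^(N−1). Require T < 0.20 ⇒ N−1 > ln(0.20)/ln(0.7347) = 5.22, so N−1 ≥ 6 and N = 7.
Check: N=7 gives T = 0.1573 < 0.20; N=6 gives T = 0.2141.

N = 7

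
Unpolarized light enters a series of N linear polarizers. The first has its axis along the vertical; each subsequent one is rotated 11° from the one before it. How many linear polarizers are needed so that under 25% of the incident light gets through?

N = 20

First polarizer halves the unpolarized light: factor 1/2.
Each further stage multiplies by cos²(11°) = 0.9636.
After N polarizers: T = 0.5·0.9636^(N−1). Require T < 0.25 ⇒ N−1 > ln(0.25/0.5)/ln(0.9636) = 18.69, so N−1 ≥ 19 and N = 20.
Check: N=20 gives T = 0.2471 < 0.25; N=19 gives T = 0.2565.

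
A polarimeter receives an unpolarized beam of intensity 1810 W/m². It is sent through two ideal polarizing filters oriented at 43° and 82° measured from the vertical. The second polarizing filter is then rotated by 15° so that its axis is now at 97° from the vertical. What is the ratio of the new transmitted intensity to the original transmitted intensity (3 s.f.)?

Before rotation:
Unpolarized light through the first polarizer → I₁ = ½ I₀, now polarized at 43°.
I₂ = I₁ cos²(82° − 43°) = 0.5 I₀ · cos²(39°) = 0.302 I₀.
After rotation:
Unpolarized light through the first polarizer → I₁ = ½ I₀, now polarized at 43°.
I₂ = I₁ cos²(97° − 43°) = 0.5 I₀ · cos²(54°) = 0.1727 I₀.
Ratio = 0.1727 / 0.302 = 0.572.

I_new/I_old ≈ 0.572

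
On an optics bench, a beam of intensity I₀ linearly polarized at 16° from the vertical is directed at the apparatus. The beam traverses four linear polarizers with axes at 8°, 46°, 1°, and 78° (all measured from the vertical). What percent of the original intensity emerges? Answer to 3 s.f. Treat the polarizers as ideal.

≈ 1.54%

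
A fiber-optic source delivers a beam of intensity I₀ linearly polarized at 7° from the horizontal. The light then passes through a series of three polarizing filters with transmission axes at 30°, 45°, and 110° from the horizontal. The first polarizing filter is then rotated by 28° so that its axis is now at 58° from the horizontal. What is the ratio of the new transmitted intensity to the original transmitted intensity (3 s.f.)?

I_new/I_old ≈ 0.476

Before rotation:
I₁ = I₀ cos²(30° − 7°) = I₀ cos²(23°) = 0.8473 I₀.
I₂ = I₁ cos²(45° − 30°) = 0.8473 I₀ · cos²(15°) = 0.7906 I₀.
I₃ = I₂ cos²(110° − 45°) = 0.7906 I₀ · cos²(65°) = 0.1412 I₀.
After rotation:
I₁ = I₀ cos²(58° − 7°) = I₀ cos²(51°) = 0.396 I₀.
I₂ = I₁ cos²(45° − 58°) = 0.396 I₀ · cos²(13°) = 0.376 I₀.
I₃ = I₂ cos²(110° − 45°) = 0.376 I₀ · cos²(65°) = 0.06716 I₀.
Ratio = 0.06716 / 0.1412 = 0.4756.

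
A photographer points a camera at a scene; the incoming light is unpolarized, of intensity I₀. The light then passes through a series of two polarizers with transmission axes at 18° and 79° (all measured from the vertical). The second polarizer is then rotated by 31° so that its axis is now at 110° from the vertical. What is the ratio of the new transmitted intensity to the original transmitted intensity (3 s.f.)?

Before rotation:
Unpolarized light through the first polarizer → I₁ = ½ I₀, now polarized at 18°.
I₂ = I₁ cos²(79° − 18°) = 0.5 I₀ · cos²(61°) = 0.1175 I₀.
After rotation:
Unpolarized light through the first polarizer → I₁ = ½ I₀, now polarized at 18°.
Angle between axes 1 and 2: 88°. I₂ = 0.5 I₀ · cos²(88°) = 0.000609 I₀.
Ratio = 0.000609 / 0.1175 = 0.005182.

I_new/I_old ≈ 0.00518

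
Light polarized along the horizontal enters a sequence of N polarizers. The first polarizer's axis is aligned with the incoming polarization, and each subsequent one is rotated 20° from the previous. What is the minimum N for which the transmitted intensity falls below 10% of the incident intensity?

First polarizer is aligned with the polarization: full transmission.
Each further stage multiplies by cos²(20°) = 0.883.
After N polarizers: T = 0.883^(N−1). Require T < 0.10 ⇒ N−1 > ln(0.10)/ln(0.883) = 18.51, so N−1 ≥ 19 and N = 20.
Check: N=20 gives T = 0.09407 < 0.10; N=19 gives T = 0.1065.

N = 20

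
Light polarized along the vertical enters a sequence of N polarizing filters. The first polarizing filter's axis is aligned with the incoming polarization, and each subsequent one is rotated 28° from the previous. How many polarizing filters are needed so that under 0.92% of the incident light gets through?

First polarizer is aligned with the polarization: full transmission.
Each further stage multiplies by cos²(28°) = 0.7796.
After N polarizers: T = 0.7796^(N−1). Require T < 0.0092 ⇒ N−1 > ln(0.0092)/ln(0.7796) = 18.83, so N−1 ≥ 19 and N = 20.
Check: N=20 gives T = 0.008821 < 0.0092; N=19 gives T = 0.01132.

N = 20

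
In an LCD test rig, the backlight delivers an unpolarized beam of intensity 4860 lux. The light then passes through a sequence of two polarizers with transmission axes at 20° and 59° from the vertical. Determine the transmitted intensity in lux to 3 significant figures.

I ≈ 1470 lux

Unpolarized light through the first polarizer → I₁ = 4860 lux/2 = 2430 lux, polarized at 20°.
I₂ = I₁ · cos²(39°) = 2430 · 0.604 = 1468 lux.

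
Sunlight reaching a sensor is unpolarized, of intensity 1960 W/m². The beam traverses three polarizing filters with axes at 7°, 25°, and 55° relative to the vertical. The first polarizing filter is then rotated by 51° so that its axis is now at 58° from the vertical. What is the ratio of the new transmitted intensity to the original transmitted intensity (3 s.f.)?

Before rotation:
Unpolarized light through the first polarizer → I₁ = ½ I₀, now polarized at 7°.
I₂ = I₁ cos²(25° − 7°) = 0.5 I₀ · cos²(18°) = 0.4523 I₀.
I₃ = I₂ cos²(55° − 25°) = 0.4523 I₀ · cos²(30°) = 0.3392 I₀.
After rotation:
Unpolarized light through the first polarizer → I₁ = ½ I₀, now polarized at 58°.
I₂ = I₁ cos²(25° − 58°) = 0.5 I₀ · cos²(33°) = 0.3517 I₀.
I₃ = I₂ cos²(55° − 25°) = 0.3517 I₀ · cos²(30°) = 0.2638 I₀.
Ratio = 0.2638 / 0.3392 = 0.7776.

I_new/I_old ≈ 0.778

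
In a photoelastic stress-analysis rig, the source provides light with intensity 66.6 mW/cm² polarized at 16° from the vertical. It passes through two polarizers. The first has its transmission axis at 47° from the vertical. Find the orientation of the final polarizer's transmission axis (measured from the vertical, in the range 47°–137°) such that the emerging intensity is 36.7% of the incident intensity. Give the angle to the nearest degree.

θ ≈ 92°

By Malus's law, I₁ = I₀ cos²(47° − 16°) = I₀ cos²(31°) = 0.7347 I₀.
Need I₂/I₀ = 0.367, so cos²(θ − 47°) = 0.367 / 0.7347 = 0.4995.
θ − 47° = arccos(√0.4995) = 45.0°, giving θ ≈ 47 + 45.0 = 92.0°.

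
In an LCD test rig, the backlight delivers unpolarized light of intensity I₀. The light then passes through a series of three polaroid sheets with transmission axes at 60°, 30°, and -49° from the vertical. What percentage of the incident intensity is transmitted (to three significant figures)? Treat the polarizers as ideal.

Unpolarized light through the first polarizer → I₁ = ½ I₀, now polarized at 60°.
I₂ = I₁ cos²(30° − 60°) = 0.5 I₀ · cos²(30°) = 0.375 I₀.
I₃ = I₂ cos²(-49° − 30°) = 0.375 I₀ · cos²(79°) = 0.01365 I₀.
That is 1.365% of the incident intensity.

≈ 1.37%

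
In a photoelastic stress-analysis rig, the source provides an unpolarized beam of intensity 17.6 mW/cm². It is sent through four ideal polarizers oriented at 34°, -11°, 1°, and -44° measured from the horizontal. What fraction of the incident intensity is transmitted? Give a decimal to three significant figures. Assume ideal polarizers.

Unpolarized light through the first polarizer → I₁ = 17.6 mW/cm²/2 = 8.8 mW/cm², polarized at 34°.
I₂ = I₁ · cos²(45°) = 8.8 · 0.5 = 4.4 mW/cm².
I₃ = I₂ · cos²(12°) = 4.4 · 0.9568 = 4.21 mW/cm².
I₄ = I₃ · cos²(45°) = 4.21 · 0.5 = 2.105 mW/cm².
Transmitted fraction = 0.1196.

I/I₀ ≈ 0.120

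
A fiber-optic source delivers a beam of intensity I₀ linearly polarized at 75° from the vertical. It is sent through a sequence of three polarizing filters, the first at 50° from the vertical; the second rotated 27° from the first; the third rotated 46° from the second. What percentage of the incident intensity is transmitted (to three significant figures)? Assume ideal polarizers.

≈ 31.5%

I₁ = I₀ cos²(50° − 75°) = I₀ cos²(25°) = 0.8214 I₀.
I₂ = I₁ cos²(27°) = 0.8214 · 0.7939 I₀ = 0.6521 I₀.
I₃ = I₂ cos²(46°) = 0.6521 · 0.4826 I₀ = 0.3147 I₀.
That is 31.47% of the incident intensity.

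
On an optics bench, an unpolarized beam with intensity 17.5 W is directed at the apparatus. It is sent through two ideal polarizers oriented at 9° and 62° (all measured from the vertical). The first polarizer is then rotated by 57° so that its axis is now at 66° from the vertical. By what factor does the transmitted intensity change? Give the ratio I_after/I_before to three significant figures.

Before rotation:
Unpolarized light through the first polarizer → I₁ = ½ I₀, now polarized at 9°.
I₂ = I₁ cos²(62° − 9°) = 0.5 I₀ · cos²(53°) = 0.1811 I₀.
After rotation:
Unpolarized light through the first polarizer → I₁ = ½ I₀, now polarized at 66°.
I₂ = I₁ cos²(62° − 66°) = 0.5 I₀ · cos²(4°) = 0.4976 I₀.
Ratio = 0.4976 / 0.1811 = 2.748.

I_new/I_old ≈ 2.75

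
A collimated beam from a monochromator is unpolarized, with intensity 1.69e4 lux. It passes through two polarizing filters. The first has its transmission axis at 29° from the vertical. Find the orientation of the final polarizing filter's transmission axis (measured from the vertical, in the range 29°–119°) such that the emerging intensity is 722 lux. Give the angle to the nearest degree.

Unpolarized light through the first polarizer → I₁ = ½ I₀, now polarized at 29°.
Target fraction: 722 / 1.69e4 lux = 0.04272 of I₀.
Need I₂/I₀ = 0.04272, so cos²(θ − 29°) = 0.04272 / 0.5 = 0.08544.
θ − 29° = arccos(√0.08544) = 73.0°, giving θ ≈ 29 + 73.0 = 102.0°.

θ ≈ 102°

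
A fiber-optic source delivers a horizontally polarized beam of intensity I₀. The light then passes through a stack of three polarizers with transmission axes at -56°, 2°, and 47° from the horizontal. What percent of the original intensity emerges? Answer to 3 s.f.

≈ 4.39%

By Malus's law, I₁ = I₀ cos²(-56° − 0°) = I₀ cos²(56°) = 0.3127 I₀.
I₂ = I₁ cos²(2° + 56°) = 0.3127 I₀ · cos²(58°) = 0.08781 I₀.
I₃ = I₂ cos²(47° − 2°) = 0.08781 I₀ · cos²(45°) = 0.0439 I₀.
That is 4.39% of the incident intensity.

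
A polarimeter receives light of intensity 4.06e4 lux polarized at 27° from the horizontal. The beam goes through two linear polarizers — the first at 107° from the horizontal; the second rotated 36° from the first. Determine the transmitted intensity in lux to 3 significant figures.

By Malus's law, I₁ = 4.06e4 lux · cos²(80°) = 1224 lux.
I₂ = I₁ · cos²(36°) = 1224 · 0.6545 = 801.3 lux.

I ≈ 801 lux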